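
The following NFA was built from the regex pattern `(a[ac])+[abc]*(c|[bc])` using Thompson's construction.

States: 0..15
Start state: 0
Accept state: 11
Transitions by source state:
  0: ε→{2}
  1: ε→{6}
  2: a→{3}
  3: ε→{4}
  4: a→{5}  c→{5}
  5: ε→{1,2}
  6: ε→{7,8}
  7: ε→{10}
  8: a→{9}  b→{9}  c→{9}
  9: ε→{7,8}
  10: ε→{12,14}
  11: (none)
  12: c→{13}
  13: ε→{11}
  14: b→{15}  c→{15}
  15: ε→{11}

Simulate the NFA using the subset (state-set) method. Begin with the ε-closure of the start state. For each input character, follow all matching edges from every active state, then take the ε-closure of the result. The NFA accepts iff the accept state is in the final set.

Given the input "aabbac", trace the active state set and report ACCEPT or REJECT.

S₀ = ε-closure({0}) = {0,2}
'a' @ 1: {3,4}
'a' @ 2: {1,2,5,6,7,8,10,12,14}
'b' @ 3: {7,8,9,10,11,12,14,15}  [accepting]
'b' @ 4: {7,8,9,10,11,12,14,15}  [accepting]
'a' @ 5: {7,8,9,10,12,14}
'c' @ 6: {7,8,9,10,11,12,13,14,15}  [accepting]
after full input: {7,8,9,10,11,12,13,14,15}  (accept=11 in)

Answer: ACCEPT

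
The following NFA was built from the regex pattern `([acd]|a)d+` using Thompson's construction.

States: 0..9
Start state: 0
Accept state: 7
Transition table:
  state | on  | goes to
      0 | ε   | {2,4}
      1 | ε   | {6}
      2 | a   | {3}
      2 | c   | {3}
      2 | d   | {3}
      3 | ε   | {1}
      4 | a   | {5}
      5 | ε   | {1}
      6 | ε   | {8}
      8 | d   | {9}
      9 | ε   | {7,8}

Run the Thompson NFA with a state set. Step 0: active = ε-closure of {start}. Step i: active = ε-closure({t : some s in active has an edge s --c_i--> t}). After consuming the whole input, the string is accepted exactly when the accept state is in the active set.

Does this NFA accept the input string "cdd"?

Answer: ACCEPT

Derivation:
initial (ε-close {0}): {0,2,4}
'c' @ 1: {1,3,6,8}
'd' @ 2: {7,8,9}  [accepting]
'd' @ 3: {7,8,9}  [accepting]
after full input: {7,8,9}  (accept=7 in)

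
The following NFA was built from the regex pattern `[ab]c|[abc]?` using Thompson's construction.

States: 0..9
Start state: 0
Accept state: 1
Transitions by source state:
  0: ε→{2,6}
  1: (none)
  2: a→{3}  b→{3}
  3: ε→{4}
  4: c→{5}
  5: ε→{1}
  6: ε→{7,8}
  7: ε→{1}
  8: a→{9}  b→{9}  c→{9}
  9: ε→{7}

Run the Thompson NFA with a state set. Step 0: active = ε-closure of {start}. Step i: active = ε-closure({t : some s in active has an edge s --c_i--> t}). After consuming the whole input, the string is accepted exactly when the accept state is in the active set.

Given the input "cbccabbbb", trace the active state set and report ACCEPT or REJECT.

Answer: REJECT

Trace:
start: ε-closure({0}) = {0,1,2,6,7,8}
'c' @ 1: {1,7,9}  [accepting]
'b' @ 2: {}  — dead — no transitions
rest 'ccabbbb' ignored (set empty)
after full input: {}  (accept=1 not in)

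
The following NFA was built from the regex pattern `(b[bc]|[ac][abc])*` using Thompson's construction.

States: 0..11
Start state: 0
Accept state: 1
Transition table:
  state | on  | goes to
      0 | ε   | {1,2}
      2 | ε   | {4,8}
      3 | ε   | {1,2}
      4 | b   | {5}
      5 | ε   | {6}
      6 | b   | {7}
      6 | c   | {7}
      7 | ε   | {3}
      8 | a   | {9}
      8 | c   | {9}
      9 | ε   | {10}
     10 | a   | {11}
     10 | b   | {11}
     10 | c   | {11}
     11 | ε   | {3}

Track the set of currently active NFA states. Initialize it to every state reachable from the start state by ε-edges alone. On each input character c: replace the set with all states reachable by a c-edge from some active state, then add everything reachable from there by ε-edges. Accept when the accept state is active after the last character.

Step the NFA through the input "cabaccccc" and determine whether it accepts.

initial (ε-close {0}): {0,1,2,4,8}
'c' @ 1: {9,10}
'a' @ 2: {1,2,3,4,8,11}  ✓accept
'b' @ 3: {5,6}
'a' @ 4: {}  — state set empty
rest 'ccccc' ignored (set empty)
end set {} — state 1 not in

Answer: REJECT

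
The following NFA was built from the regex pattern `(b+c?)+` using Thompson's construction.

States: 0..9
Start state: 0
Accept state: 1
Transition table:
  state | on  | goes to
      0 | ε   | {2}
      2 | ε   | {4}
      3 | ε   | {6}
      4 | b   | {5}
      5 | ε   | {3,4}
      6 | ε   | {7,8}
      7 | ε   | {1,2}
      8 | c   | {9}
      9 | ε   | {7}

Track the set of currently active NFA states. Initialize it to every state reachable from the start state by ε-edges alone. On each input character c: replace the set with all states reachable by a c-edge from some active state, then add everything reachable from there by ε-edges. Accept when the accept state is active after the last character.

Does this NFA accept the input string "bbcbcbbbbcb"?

S₀ = ε-closure({0}) = {0,2,4}
'b' @ 1: {1,2,3,4,5,6,7,8}  (accept∈set)
'b' @ 2: {1,2,3,4,5,6,7,8}  (accept∈set)
'c' @ 3: {1,2,4,7,9}  (accept∈set)
'b' @ 4: {1,2,3,4,5,6,7,8}  (accept∈set)
'c' @ 5: {1,2,4,7,9}  (accept∈set)
'b' @ 6: {1,2,3,4,5,6,7,8}  (accept∈set)
'b' @ 7: {1,2,3,4,5,6,7,8}  (accept∈set)
'b' @ 8: {1,2,3,4,5,6,7,8}  (accept∈set)
'b' @ 9: {1,2,3,4,5,6,7,8}  (accept∈set)
'c' @ 10: {1,2,4,7,9}  (accept∈set)
'b' @ 11: {1,2,3,4,5,6,7,8}  (accept∈set)
after full input: {1,2,3,4,5,6,7,8}  (accept=1 in)

Answer: ACCEPT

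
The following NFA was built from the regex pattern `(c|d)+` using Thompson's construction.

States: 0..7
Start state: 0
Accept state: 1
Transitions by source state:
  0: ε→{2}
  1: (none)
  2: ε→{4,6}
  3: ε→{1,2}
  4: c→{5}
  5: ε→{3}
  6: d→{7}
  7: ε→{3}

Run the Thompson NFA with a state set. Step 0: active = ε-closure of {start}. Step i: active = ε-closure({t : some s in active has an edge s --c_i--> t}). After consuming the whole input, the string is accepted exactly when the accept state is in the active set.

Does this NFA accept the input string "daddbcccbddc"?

Answer: REJECT

Derivation:
S₀ = ε-closure({0}) = {0,2,4,6}
'd' @ 1: {1,2,3,4,6,7}  (accept∈set)
'a' @ 2: {}  — no active states
rest 'ddbcccbddc' ignored (set empty)
final: {}; accept 1 not in set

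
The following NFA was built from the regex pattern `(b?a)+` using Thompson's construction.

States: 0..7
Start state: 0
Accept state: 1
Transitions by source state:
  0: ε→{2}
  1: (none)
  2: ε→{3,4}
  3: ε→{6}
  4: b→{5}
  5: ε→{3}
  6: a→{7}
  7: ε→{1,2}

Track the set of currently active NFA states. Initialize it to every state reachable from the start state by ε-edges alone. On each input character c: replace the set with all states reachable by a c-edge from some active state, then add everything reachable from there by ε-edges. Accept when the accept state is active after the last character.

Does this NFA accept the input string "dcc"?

Answer: REJECT

Steps:
S₀ = ε-closure({0}) = {0,2,3,4,6}
'd' @ 1: {}  — state set empty
rest 'cc' ignored (set empty)
end set {} — state 1 not in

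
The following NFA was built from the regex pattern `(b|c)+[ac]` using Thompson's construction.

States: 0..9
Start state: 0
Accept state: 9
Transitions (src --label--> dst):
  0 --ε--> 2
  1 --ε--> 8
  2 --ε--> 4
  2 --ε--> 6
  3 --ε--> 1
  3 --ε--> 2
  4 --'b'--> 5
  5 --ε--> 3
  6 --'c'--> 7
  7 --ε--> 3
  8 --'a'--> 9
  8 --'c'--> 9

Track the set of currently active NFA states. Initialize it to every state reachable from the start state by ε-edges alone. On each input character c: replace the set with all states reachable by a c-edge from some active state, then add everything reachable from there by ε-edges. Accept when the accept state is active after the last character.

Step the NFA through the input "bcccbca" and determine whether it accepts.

start: ε-closure({0}) = {0,2,4,6}
'b' @ 1: {1,2,3,4,5,6,8}
'c' @ 2: {1,2,3,4,6,7,8,9}  ✓accept
'c' @ 3: {1,2,3,4,6,7,8,9}  ✓accept
'c' @ 4: {1,2,3,4,6,7,8,9}  ✓accept
'b' @ 5: {1,2,3,4,5,6,8}
'c' @ 6: {1,2,3,4,6,7,8,9}  ✓accept
'a' @ 7: {9}  ✓accept
end set {9} — state 9 in

Answer: ACCEPT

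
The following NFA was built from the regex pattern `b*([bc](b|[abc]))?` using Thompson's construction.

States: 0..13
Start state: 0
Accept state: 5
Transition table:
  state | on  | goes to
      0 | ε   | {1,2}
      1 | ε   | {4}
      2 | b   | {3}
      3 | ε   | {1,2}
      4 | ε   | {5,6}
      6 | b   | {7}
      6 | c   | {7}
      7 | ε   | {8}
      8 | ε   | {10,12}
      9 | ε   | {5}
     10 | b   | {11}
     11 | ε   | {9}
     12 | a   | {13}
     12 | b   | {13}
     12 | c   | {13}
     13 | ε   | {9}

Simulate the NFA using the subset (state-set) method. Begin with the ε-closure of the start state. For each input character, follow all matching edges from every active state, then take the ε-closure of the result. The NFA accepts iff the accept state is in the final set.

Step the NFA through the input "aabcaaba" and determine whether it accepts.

Answer: REJECT

Steps:
S₀ = ε-closure({0}) = {0,1,2,4,5,6}
'a' @ 1: {}  — state set empty
rest 'abcaaba' ignored (set empty)
after full input: {}  (accept=5 not in)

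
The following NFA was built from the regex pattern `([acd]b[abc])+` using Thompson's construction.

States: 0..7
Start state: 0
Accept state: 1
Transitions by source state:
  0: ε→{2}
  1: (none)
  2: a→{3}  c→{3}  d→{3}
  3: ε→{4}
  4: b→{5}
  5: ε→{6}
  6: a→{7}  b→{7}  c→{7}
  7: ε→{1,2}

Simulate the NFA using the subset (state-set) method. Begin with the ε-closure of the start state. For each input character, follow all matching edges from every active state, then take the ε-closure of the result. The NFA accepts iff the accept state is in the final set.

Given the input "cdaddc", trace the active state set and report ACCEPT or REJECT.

S₀ = ε-closure({0}) = {0,2}
'c' @ 1: {3,4}
'd' @ 2: {}  — dead — no transitions
rest 'addc' ignored (set empty)
end set {} — state 1 not in

Answer: REJECT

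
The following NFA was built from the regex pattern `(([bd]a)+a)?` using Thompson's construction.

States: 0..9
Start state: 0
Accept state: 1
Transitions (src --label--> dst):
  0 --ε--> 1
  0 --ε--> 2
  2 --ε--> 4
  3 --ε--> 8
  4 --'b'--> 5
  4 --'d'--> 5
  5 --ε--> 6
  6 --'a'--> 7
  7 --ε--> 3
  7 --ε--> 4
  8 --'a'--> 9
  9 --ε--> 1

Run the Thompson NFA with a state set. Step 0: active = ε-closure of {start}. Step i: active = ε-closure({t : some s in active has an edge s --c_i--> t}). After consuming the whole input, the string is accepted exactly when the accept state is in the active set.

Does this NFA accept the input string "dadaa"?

initial (ε-close {0}): {0,1,2,4}
'd' @ 1: {5,6}
'a' @ 2: {3,4,7,8}
'd' @ 3: {5,6}
'a' @ 4: {3,4,7,8}
'a' @ 5: {1,9}  ✓accept
after full input: {1,9}  (accept=1 in)

Answer: ACCEPT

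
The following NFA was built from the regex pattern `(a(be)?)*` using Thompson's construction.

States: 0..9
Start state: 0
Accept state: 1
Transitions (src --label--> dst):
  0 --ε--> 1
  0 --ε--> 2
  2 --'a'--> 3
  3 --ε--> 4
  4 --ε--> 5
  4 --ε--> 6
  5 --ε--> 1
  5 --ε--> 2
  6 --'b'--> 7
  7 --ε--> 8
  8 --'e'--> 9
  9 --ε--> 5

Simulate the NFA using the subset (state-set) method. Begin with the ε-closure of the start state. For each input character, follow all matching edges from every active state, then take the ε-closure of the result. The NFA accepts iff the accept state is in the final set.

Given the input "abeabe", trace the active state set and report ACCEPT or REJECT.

S₀ = ε-closure({0}) = {0,1,2}
'a' @ 1: {1,2,3,4,5,6}  ✓accept
'b' @ 2: {7,8}
'e' @ 3: {1,2,5,9}  ✓accept
'a' @ 4: {1,2,3,4,5,6}  ✓accept
'b' @ 5: {7,8}
'e' @ 6: {1,2,5,9}  ✓accept
end set {1,2,5,9} — state 1 in

Answer: ACCEPT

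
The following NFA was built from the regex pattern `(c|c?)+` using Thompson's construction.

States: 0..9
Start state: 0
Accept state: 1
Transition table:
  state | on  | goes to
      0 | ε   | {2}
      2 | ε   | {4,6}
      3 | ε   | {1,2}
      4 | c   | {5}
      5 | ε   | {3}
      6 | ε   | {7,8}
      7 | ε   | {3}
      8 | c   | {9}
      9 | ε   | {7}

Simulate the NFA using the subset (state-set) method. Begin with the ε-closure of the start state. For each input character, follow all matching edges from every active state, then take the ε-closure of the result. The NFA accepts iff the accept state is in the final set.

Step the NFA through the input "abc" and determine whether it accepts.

Answer: REJECT

Trace:
initial (ε-close {0}): {0,1,2,3,4,6,7,8}
'a' @ 1: {}  — state set empty
rest 'bc' ignored (set empty)
end set {} — state 1 not in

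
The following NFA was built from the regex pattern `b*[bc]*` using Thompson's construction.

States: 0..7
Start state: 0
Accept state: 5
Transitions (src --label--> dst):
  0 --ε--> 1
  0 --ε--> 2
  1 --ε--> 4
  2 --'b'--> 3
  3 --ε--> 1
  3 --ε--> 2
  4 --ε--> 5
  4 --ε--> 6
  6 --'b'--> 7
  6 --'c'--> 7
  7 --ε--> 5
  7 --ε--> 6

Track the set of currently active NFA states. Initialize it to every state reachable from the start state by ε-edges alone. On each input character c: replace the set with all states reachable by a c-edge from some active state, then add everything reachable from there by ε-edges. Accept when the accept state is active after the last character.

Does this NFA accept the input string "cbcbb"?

S₀ = ε-closure({0}) = {0,1,2,4,5,6}
'c' @ 1: {5,6,7}  ✓accept
'b' @ 2: {5,6,7}  ✓accept
'c' @ 3: {5,6,7}  ✓accept
'b' @ 4: {5,6,7}  ✓accept
'b' @ 5: {5,6,7}  ✓accept
final: {5,6,7}; accept 5 in set

Answer: ACCEPT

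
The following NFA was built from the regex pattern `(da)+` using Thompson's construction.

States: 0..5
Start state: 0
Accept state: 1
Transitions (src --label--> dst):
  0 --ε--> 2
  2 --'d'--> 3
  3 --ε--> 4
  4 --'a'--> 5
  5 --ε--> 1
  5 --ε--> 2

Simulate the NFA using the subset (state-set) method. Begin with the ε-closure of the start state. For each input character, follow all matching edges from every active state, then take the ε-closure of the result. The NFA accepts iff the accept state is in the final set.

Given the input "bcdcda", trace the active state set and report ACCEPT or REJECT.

Answer: REJECT

Derivation:
S₀ = ε-closure({0}) = {0,2}
'b' @ 1: {}  — no active states
rest 'cdcda' ignored (set empty)
after full input: {}  (accept=1 not in)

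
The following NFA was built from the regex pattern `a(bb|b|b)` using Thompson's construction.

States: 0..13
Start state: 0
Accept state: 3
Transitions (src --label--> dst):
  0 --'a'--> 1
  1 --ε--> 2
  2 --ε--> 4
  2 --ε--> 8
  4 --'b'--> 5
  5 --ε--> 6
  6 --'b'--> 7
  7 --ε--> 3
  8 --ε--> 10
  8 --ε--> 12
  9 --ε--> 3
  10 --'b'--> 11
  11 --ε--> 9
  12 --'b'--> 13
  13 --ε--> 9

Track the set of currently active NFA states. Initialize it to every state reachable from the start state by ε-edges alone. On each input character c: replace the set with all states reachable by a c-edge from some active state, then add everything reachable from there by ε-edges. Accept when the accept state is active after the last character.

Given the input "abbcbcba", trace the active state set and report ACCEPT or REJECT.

initial (ε-close {0}): {0}
'a' @ 1: {1,2,4,8,10,12}
'b' @ 2: {3,5,6,9,11,13}  ✓accept
'b' @ 3: {3,7}  ✓accept
'c' @ 4: {}  — no active states
rest 'bcba' ignored (set empty)
after full input: {}  (accept=3 not in)

Answer: REJECT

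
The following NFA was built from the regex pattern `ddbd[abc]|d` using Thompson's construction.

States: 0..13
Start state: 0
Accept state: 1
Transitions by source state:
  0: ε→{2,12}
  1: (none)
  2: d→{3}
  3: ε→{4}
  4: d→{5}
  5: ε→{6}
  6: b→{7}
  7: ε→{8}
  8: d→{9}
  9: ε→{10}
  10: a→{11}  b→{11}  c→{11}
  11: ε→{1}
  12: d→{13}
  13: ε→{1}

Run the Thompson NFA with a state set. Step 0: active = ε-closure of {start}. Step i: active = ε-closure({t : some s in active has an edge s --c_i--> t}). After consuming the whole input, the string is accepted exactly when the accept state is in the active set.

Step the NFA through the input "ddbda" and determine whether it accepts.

S₀ = ε-closure({0}) = {0,2,12}
'd' @ 1: {1,3,4,13}  (accept∈set)
'd' @ 2: {5,6}
'b' @ 3: {7,8}
'd' @ 4: {9,10}
'a' @ 5: {1,11}  (accept∈set)
after full input: {1,11}  (accept=1 in)

Answer: ACCEPT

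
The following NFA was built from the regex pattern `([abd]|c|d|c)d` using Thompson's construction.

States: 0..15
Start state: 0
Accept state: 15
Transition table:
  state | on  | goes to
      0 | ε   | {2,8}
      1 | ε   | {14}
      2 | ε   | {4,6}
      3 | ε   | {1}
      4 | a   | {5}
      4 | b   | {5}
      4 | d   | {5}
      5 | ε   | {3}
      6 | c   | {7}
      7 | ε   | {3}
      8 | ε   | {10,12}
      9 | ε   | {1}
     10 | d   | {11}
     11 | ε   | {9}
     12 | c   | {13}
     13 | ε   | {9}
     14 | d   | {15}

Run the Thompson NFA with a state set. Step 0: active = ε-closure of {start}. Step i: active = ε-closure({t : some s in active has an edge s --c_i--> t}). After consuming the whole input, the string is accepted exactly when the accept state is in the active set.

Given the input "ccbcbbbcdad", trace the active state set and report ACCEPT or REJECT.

initial (ε-close {0}): {0,2,4,6,8,10,12}
'c' @ 1: {1,3,7,9,13,14}
'c' @ 2: {}  — dead — no transitions
rest 'bcbbbcdad' ignored (set empty)
final: {}; accept 15 not in set

Answer: REJECT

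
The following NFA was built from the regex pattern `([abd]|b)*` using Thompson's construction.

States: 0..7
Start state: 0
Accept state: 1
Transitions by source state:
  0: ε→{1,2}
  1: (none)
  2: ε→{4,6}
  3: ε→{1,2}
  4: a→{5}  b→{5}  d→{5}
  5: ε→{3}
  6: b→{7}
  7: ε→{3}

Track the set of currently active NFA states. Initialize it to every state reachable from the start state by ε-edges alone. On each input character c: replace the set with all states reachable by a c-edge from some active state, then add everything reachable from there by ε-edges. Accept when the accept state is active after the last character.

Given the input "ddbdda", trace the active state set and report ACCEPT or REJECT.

S₀ = ε-closure({0}) = {0,1,2,4,6}
'd' @ 1: {1,2,3,4,5,6}  ✓accept
'd' @ 2: {1,2,3,4,5,6}  ✓accept
'b' @ 3: {1,2,3,4,5,6,7}  ✓accept
'd' @ 4: {1,2,3,4,5,6}  ✓accept
'd' @ 5: {1,2,3,4,5,6}  ✓accept
'a' @ 6: {1,2,3,4,5,6}  ✓accept
after full input: {1,2,3,4,5,6}  (accept=1 in)

Answer: ACCEPT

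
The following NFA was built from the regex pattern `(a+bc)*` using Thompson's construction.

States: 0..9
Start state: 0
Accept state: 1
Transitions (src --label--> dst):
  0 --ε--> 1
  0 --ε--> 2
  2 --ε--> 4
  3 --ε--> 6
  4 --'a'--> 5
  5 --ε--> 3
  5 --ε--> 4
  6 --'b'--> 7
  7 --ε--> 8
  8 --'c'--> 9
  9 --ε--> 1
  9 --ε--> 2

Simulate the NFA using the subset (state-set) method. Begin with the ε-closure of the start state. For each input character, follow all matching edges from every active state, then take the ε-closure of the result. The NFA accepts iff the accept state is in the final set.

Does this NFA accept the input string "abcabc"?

Answer: ACCEPT

Derivation:
start: ε-closure({0}) = {0,1,2,4}
'a' @ 1: {3,4,5,6}
'b' @ 2: {7,8}
'c' @ 3: {1,2,4,9}  ✓accept
'a' @ 4: {3,4,5,6}
'b' @ 5: {7,8}
'c' @ 6: {1,2,4,9}  ✓accept
final: {1,2,4,9}; accept 1 in set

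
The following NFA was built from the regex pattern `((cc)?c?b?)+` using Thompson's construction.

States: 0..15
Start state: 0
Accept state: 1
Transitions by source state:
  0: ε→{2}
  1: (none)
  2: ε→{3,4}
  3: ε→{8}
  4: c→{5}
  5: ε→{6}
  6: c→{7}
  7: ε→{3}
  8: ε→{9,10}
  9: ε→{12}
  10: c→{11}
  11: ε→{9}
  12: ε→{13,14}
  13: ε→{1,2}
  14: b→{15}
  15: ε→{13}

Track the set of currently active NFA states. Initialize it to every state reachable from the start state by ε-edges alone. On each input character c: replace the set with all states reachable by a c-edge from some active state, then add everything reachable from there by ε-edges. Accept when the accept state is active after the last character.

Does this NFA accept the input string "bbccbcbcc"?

start: ε-closure({0}) = {0,1,2,3,4,8,9,10,12,13,14}
'b' @ 1: {1,2,3,4,8,9,10,12,13,14,15}  ✓accept
'b' @ 2: {1,2,3,4,8,9,10,12,13,14,15}  ✓accept
'c' @ 3: {1,2,3,4,5,6,8,9,10,11,12,13,14}  ✓accept
'c' @ 4: {1,2,3,4,5,6,7,8,9,10,11,12,13,14}  ✓accept
'b' @ 5: {1,2,3,4,8,9,10,12,13,14,15}  ✓accept
'c' @ 6: {1,2,3,4,5,6,8,9,10,11,12,13,14}  ✓accept
'b' @ 7: {1,2,3,4,8,9,10,12,13,14,15}  ✓accept
'c' @ 8: {1,2,3,4,5,6,8,9,10,11,12,13,14}  ✓accept
'c' @ 9: {1,2,3,4,5,6,7,8,9,10,11,12,13,14}  ✓accept
final: {1,2,3,4,5,6,7,8,9,10,11,12,13,14}; accept 1 in set

Answer: ACCEPT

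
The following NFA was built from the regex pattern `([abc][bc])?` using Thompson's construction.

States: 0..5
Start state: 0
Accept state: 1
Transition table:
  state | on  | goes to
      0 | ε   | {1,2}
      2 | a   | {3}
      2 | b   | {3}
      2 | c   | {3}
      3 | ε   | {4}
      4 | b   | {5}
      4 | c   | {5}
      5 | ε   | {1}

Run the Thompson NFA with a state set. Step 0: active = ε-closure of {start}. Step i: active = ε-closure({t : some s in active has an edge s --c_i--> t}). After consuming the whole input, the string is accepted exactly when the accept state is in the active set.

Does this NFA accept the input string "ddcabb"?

Answer: REJECT

Derivation:
start: ε-closure({0}) = {0,1,2}
'd' @ 1: {}  — dead — no transitions
rest 'dcabb' ignored (set empty)
after full input: {}  (accept=1 not in)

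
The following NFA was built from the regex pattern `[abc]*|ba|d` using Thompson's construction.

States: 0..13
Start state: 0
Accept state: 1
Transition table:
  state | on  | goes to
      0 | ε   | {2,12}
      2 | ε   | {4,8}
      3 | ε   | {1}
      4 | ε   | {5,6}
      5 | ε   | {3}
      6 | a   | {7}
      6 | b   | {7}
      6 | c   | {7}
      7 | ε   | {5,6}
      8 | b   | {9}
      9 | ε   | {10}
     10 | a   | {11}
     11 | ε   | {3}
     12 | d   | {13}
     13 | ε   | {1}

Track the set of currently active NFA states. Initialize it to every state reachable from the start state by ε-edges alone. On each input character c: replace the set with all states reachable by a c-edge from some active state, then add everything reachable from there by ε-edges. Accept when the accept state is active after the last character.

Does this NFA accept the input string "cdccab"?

Answer: REJECT

Derivation:
initial (ε-close {0}): {0,1,2,3,4,5,6,8,12}
'c' @ 1: {1,3,5,6,7}  [accepting]
'd' @ 2: {}  — no active states
rest 'ccab' ignored (set empty)
after full input: {}  (accept=1 not in)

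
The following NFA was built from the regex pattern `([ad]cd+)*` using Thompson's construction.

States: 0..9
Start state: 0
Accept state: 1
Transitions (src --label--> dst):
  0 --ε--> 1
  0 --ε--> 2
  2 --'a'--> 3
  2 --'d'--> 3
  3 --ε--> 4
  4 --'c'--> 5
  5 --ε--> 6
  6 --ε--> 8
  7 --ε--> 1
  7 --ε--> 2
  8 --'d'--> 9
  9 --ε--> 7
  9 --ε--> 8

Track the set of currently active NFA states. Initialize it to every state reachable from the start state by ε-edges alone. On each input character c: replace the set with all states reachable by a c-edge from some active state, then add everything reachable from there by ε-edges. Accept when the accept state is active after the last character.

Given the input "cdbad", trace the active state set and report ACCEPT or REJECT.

Answer: REJECT

Derivation:
initial (ε-close {0}): {0,1,2}
'c' @ 1: {}  — state set empty
rest 'dbad' ignored (set empty)
end set {} — state 1 not in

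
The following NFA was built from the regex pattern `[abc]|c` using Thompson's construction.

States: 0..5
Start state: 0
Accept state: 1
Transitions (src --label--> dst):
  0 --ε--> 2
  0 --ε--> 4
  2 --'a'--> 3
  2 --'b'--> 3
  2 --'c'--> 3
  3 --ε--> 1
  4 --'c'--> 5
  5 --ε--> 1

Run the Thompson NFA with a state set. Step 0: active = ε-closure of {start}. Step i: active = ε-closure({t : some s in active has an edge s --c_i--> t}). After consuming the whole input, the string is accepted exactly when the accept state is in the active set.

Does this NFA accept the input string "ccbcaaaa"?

Answer: REJECT

Trace:
S₀ = ε-closure({0}) = {0,2,4}
'c' @ 1: {1,3,5}  [accepting]
'c' @ 2: {}  — no active states
rest 'bcaaaa' ignored (set empty)
after full input: {}  (accept=1 not in)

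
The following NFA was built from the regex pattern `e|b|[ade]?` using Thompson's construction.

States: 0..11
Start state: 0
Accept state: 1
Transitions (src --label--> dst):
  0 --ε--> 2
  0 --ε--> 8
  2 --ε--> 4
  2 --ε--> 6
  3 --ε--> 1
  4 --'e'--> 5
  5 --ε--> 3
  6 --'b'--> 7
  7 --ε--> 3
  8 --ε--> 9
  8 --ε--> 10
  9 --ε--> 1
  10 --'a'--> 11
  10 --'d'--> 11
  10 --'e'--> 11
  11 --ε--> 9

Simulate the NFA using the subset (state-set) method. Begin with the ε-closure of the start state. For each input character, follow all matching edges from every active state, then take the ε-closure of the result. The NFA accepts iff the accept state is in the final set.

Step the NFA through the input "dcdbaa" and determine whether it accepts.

Answer: REJECT

Steps:
S₀ = ε-closure({0}) = {0,1,2,4,6,8,9,10}
'd' @ 1: {1,9,11}  [accepting]
'c' @ 2: {}  — dead — no transitions
rest 'dbaa' ignored (set empty)
end set {} — state 1 not in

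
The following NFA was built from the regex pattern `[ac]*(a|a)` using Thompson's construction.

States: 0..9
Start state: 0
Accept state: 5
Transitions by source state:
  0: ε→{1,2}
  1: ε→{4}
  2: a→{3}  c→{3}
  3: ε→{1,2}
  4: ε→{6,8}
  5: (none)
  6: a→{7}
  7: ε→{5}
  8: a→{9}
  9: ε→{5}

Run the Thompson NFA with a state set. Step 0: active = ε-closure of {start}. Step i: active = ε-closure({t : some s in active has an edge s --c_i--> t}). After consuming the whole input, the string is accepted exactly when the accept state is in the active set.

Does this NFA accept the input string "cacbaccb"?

start: ε-closure({0}) = {0,1,2,4,6,8}
'c' @ 1: {1,2,3,4,6,8}
'a' @ 2: {1,2,3,4,5,6,7,8,9}  ✓accept
'c' @ 3: {1,2,3,4,6,8}
'b' @ 4: {}  — state set empty
rest 'accb' ignored (set empty)
after full input: {}  (accept=5 not in)

Answer: REJECT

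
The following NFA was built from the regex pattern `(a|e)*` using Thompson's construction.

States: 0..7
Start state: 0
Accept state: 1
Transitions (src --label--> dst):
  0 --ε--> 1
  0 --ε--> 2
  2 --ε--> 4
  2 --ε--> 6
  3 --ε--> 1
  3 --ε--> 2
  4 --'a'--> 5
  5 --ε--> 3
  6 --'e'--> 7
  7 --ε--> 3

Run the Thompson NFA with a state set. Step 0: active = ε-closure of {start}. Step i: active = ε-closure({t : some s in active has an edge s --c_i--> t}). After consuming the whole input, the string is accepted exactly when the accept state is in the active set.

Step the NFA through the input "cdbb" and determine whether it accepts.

Answer: REJECT

Derivation:
initial (ε-close {0}): {0,1,2,4,6}
'c' @ 1: {}  — state set empty
rest 'dbb' ignored (set empty)
end set {} — state 1 not in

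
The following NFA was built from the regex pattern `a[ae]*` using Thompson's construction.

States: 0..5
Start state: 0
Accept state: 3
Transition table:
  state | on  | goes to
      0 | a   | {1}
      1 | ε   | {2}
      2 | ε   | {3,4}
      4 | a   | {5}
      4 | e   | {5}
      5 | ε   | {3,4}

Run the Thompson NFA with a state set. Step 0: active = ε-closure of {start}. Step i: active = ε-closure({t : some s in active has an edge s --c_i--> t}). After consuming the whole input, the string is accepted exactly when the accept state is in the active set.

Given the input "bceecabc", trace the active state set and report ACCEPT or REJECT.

initial (ε-close {0}): {0}
'b' @ 1: {}  — state set empty
rest 'ceecabc' ignored (set empty)
end set {} — state 3 not in

Answer: REJECT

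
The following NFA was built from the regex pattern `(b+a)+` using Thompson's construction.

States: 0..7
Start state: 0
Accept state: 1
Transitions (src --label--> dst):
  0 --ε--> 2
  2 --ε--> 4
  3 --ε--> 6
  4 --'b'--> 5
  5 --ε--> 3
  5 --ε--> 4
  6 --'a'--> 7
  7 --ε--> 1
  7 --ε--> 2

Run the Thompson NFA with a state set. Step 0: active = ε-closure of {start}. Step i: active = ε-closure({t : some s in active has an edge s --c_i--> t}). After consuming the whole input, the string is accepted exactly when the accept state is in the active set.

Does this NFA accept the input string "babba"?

initial (ε-close {0}): {0,2,4}
'b' @ 1: {3,4,5,6}
'a' @ 2: {1,2,4,7}  [accepting]
'b' @ 3: {3,4,5,6}
'b' @ 4: {3,4,5,6}
'a' @ 5: {1,2,4,7}  [accepting]
final: {1,2,4,7}; accept 1 in set

Answer: ACCEPT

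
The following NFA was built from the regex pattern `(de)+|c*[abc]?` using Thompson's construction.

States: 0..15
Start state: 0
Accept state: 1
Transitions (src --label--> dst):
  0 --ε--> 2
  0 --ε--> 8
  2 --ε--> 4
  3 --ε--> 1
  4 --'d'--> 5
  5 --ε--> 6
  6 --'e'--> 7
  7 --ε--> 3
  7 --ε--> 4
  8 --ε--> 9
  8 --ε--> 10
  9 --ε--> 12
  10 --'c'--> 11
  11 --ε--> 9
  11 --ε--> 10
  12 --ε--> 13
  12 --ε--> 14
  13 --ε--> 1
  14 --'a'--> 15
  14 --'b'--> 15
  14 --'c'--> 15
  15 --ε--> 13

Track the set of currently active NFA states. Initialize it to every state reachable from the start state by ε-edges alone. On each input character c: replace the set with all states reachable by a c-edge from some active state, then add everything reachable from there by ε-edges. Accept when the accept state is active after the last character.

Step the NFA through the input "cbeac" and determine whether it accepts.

S₀ = ε-closure({0}) = {0,1,2,4,8,9,10,12,13,14}
'c' @ 1: {1,9,10,11,12,13,14,15}  (accept∈set)
'b' @ 2: {1,13,15}  (accept∈set)
'e' @ 3: {}  — dead — no transitions
rest 'ac' ignored (set empty)
end set {} — state 1 not in

Answer: REJECT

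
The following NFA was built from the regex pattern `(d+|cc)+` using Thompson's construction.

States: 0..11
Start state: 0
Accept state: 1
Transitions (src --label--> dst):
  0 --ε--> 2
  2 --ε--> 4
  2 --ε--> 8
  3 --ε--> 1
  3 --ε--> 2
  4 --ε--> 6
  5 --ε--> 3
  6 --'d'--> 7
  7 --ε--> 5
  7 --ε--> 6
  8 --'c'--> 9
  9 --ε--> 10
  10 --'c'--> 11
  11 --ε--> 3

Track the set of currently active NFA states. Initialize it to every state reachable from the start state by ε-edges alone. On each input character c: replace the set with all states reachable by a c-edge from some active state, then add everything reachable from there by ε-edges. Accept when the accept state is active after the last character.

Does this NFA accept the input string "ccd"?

start: ε-closure({0}) = {0,2,4,6,8}
'c' @ 1: {9,10}
'c' @ 2: {1,2,3,4,6,8,11}  [accepting]
'd' @ 3: {1,2,3,4,5,6,7,8}  [accepting]
end set {1,2,3,4,5,6,7,8} — state 1 in

Answer: ACCEPT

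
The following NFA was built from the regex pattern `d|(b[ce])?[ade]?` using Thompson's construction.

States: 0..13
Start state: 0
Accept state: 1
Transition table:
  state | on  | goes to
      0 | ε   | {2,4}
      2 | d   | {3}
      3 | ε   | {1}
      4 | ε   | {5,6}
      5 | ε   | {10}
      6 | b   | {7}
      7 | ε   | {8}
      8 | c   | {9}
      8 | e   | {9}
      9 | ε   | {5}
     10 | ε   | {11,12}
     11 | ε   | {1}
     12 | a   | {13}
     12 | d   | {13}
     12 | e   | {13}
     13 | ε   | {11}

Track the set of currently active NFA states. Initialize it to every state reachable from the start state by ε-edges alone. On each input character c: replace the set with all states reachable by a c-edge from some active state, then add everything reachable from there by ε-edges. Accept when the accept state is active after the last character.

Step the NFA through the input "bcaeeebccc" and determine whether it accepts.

Answer: REJECT

Trace:
S₀ = ε-closure({0}) = {0,1,2,4,5,6,10,11,12}
'b' @ 1: {7,8}
'c' @ 2: {1,5,9,10,11,12}  [accepting]
'a' @ 3: {1,11,13}  [accepting]
'e' @ 4: {}  — no active states
rest 'eebccc' ignored (set empty)
end set {} — state 1 not in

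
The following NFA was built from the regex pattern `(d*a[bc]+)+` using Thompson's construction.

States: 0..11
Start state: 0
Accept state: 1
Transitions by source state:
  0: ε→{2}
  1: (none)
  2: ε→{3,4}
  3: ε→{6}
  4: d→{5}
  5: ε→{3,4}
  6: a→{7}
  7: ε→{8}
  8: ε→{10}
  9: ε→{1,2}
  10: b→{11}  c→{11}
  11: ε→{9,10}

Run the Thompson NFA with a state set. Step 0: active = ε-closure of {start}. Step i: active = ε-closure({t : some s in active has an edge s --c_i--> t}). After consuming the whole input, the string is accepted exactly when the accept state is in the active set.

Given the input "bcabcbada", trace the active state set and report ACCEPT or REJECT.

Answer: REJECT

Steps:
S₀ = ε-closure({0}) = {0,2,3,4,6}
'b' @ 1: {}  — no active states
rest 'cabcbada' ignored (set empty)
after full input: {}  (accept=1 not in)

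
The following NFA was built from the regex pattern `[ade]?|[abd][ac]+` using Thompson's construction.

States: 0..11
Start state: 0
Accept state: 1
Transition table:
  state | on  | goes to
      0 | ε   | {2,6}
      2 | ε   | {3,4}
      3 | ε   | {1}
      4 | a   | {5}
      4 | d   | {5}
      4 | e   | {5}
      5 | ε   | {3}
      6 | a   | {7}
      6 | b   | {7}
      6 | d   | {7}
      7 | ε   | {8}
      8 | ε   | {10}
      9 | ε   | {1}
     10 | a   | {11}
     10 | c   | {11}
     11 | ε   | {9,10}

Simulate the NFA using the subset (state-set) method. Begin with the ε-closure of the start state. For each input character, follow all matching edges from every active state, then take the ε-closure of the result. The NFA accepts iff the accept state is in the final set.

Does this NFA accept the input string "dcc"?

Answer: ACCEPT

Steps:
start: ε-closure({0}) = {0,1,2,3,4,6}
'd' @ 1: {1,3,5,7,8,10}  [accepting]
'c' @ 2: {1,9,10,11}  [accepting]
'c' @ 3: {1,9,10,11}  [accepting]
final: {1,9,10,11}; accept 1 in set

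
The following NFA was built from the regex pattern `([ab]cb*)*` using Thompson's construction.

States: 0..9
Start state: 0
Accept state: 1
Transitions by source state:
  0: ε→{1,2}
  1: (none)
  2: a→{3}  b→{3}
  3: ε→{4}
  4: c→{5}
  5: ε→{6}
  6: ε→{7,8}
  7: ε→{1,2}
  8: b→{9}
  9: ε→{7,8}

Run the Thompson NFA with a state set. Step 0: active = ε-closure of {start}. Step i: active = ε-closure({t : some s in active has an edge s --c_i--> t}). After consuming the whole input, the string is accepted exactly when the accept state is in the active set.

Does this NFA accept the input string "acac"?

S₀ = ε-closure({0}) = {0,1,2}
'a' @ 1: {3,4}
'c' @ 2: {1,2,5,6,7,8}  (accept∈set)
'a' @ 3: {3,4}
'c' @ 4: {1,2,5,6,7,8}  (accept∈set)
end set {1,2,5,6,7,8} — state 1 in

Answer: ACCEPT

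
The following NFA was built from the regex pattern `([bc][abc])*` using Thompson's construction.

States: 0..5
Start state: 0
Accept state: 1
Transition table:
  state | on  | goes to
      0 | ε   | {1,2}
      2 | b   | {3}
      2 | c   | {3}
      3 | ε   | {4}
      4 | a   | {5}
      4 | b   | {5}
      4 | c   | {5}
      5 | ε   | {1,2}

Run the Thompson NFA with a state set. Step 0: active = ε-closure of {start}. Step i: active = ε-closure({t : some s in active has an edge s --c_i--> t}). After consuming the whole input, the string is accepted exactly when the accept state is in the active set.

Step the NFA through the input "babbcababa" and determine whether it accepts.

Answer: ACCEPT

Trace:
S₀ = ε-closure({0}) = {0,1,2}
'b' @ 1: {3,4}
'a' @ 2: {1,2,5}  [accepting]
'b' @ 3: {3,4}
'b' @ 4: {1,2,5}  [accepting]
'c' @ 5: {3,4}
'a' @ 6: {1,2,5}  [accepting]
'b' @ 7: {3,4}
'a' @ 8: {1,2,5}  [accepting]
'b' @ 9: {3,4}
'a' @ 10: {1,2,5}  [accepting]
final: {1,2,5}; accept 1 in set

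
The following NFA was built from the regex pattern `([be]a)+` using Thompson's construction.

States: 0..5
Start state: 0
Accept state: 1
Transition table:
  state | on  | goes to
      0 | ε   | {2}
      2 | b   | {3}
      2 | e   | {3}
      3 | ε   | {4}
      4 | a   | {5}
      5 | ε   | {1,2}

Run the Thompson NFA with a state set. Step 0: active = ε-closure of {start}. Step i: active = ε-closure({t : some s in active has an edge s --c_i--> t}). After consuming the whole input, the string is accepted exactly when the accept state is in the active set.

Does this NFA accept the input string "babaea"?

initial (ε-close {0}): {0,2}
'b' @ 1: {3,4}
'a' @ 2: {1,2,5}  [accepting]
'b' @ 3: {3,4}
'a' @ 4: {1,2,5}  [accepting]
'e' @ 5: {3,4}
'a' @ 6: {1,2,5}  [accepting]
end set {1,2,5} — state 1 in

Answer: ACCEPT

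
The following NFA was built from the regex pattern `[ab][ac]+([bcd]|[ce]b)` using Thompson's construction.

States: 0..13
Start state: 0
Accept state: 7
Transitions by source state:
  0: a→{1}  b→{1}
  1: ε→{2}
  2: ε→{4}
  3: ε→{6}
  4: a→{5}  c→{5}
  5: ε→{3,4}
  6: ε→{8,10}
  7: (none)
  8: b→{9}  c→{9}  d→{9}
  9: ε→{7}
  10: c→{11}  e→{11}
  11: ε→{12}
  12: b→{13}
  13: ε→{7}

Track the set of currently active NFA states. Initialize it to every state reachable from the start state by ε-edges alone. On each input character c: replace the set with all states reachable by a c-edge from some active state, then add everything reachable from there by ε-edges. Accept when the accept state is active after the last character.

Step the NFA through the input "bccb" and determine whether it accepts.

Answer: ACCEPT

Trace:
start: ε-closure({0}) = {0}
'b' @ 1: {1,2,4}
'c' @ 2: {3,4,5,6,8,10}
'c' @ 3: {3,4,5,6,7,8,9,10,11,12}  ✓accept
'b' @ 4: {7,9,13}  ✓accept
after full input: {7,9,13}  (accept=7 in)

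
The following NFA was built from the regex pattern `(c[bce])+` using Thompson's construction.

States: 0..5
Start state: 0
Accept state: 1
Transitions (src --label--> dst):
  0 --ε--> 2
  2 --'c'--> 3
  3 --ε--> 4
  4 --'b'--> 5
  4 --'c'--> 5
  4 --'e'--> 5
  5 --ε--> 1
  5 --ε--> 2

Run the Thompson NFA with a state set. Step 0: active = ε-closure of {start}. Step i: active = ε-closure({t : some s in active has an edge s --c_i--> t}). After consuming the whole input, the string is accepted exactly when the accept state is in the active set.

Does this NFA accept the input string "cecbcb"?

S₀ = ε-closure({0}) = {0,2}
'c' @ 1: {3,4}
'e' @ 2: {1,2,5}  [accepting]
'c' @ 3: {3,4}
'b' @ 4: {1,2,5}  [accepting]
'c' @ 5: {3,4}
'b' @ 6: {1,2,5}  [accepting]
after full input: {1,2,5}  (accept=1 in)

Answer: ACCEPT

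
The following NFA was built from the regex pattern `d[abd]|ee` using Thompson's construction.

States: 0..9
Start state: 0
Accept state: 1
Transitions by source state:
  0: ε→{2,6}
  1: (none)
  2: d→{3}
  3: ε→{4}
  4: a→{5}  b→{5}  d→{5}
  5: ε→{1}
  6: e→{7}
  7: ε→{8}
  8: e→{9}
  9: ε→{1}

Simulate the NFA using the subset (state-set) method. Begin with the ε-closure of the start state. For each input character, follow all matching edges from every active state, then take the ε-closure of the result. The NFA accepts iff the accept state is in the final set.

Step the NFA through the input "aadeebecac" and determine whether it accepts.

Answer: REJECT

Steps:
start: ε-closure({0}) = {0,2,6}
'a' @ 1: {}  — state set empty
rest 'adeebecac' ignored (set empty)
after full input: {}  (accept=1 not in)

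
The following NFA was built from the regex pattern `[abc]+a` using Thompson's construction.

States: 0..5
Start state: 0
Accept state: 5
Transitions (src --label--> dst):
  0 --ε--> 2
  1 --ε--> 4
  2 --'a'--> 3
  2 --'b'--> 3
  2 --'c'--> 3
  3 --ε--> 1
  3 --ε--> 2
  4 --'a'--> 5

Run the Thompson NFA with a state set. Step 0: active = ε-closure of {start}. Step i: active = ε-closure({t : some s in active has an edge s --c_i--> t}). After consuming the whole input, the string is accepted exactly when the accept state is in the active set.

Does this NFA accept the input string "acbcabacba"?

Answer: ACCEPT

Trace:
start: ε-closure({0}) = {0,2}
'a' @ 1: {1,2,3,4}
'c' @ 2: {1,2,3,4}
'b' @ 3: {1,2,3,4}
'c' @ 4: {1,2,3,4}
'a' @ 5: {1,2,3,4,5}  [accepting]
'b' @ 6: {1,2,3,4}
'a' @ 7: {1,2,3,4,5}  [accepting]
'c' @ 8: {1,2,3,4}
'b' @ 9: {1,2,3,4}
'a' @ 10: {1,2,3,4,5}  [accepting]
after full input: {1,2,3,4,5}  (accept=5 in)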